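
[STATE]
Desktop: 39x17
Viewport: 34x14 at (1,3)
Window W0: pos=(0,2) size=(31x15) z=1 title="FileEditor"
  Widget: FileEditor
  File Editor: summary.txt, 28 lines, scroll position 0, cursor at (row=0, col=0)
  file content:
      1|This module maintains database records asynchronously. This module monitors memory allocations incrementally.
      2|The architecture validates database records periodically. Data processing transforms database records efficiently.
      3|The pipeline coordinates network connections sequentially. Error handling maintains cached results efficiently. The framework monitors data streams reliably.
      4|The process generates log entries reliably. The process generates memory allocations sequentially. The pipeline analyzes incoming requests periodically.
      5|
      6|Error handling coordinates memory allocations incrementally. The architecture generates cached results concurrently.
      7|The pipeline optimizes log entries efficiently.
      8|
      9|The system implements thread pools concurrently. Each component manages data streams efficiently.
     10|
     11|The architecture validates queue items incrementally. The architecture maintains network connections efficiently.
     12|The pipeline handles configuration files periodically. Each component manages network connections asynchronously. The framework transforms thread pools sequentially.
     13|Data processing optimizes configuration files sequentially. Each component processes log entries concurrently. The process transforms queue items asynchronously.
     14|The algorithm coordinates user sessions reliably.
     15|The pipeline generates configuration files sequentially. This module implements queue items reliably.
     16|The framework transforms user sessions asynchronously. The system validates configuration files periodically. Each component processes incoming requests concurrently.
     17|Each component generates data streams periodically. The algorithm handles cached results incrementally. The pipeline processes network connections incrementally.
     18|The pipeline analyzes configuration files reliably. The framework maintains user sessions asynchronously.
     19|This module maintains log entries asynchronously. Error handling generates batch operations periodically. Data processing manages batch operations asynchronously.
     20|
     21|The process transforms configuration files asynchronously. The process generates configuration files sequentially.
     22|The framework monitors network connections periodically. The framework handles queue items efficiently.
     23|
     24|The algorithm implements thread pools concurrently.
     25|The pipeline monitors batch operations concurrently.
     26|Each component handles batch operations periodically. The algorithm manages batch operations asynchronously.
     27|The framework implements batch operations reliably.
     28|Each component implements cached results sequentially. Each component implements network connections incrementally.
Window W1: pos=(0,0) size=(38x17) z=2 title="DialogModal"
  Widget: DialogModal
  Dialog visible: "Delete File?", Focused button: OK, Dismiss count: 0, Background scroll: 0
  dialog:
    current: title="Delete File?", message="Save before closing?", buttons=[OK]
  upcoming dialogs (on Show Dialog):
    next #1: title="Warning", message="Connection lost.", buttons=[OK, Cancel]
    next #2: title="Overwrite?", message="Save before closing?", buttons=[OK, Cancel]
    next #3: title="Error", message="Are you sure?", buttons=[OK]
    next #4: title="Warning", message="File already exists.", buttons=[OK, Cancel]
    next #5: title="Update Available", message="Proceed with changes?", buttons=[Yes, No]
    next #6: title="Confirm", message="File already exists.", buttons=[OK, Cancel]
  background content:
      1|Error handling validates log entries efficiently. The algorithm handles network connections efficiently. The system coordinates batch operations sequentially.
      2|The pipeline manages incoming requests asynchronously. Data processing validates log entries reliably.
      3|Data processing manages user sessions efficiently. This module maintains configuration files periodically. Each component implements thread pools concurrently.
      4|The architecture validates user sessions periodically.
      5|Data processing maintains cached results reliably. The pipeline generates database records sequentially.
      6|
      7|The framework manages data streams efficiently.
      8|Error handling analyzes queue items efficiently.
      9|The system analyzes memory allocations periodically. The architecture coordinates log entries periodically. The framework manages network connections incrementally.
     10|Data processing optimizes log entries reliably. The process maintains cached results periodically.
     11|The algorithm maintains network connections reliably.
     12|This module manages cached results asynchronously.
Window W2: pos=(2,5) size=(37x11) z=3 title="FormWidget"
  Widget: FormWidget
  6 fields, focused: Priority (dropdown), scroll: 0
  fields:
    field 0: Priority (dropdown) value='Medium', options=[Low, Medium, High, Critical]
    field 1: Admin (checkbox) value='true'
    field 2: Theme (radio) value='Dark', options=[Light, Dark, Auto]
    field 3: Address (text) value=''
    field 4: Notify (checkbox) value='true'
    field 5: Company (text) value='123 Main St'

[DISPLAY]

Error handling validates log entri
The pipeline manages incoming requ
D┏━━━━━━━━━━━━━━━━━━━━━━━━━━━━━━━━
T┃ FormWidget                     
D┠────────────────────────────────
 ┃> Priority:   [Medium           
T┃  Admin:      [x]               
E┃  Theme:      ( ) Light  (●) Dar
T┃  Address:    [                 
D┃  Notify:     [x]               
T┃  Company:    [123 Main St      
T┃                                
 ┗━━━━━━━━━━━━━━━━━━━━━━━━━━━━━━━━
━━━━━━━━━━━━━━━━━━━━━━━━━━━━━━━━━━


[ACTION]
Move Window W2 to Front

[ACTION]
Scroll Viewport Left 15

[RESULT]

┃Error handling validates log entr
┃The pipeline manages incoming req
┃D┏━━━━━━━━━━━━━━━━━━━━━━━━━━━━━━━
┃T┃ FormWidget                    
┃D┠───────────────────────────────
┃ ┃> Priority:   [Medium          
┃T┃  Admin:      [x]              
┃E┃  Theme:      ( ) Light  (●) Da
┃T┃  Address:    [                
┃D┃  Notify:     [x]              
┃T┃  Company:    [123 Main St     
┃T┃                               
┃ ┗━━━━━━━━━━━━━━━━━━━━━━━━━━━━━━━
┗━━━━━━━━━━━━━━━━━━━━━━━━━━━━━━━━━


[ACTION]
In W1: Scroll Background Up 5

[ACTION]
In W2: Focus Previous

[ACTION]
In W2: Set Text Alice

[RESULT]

┃Error handling validates log entr
┃The pipeline manages incoming req
┃D┏━━━━━━━━━━━━━━━━━━━━━━━━━━━━━━━
┃T┃ FormWidget                    
┃D┠───────────────────────────────
┃ ┃  Priority:   [Medium          
┃T┃  Admin:      [x]              
┃E┃  Theme:      ( ) Light  (●) Da
┃T┃  Address:    [                
┃D┃  Notify:     [x]              
┃T┃> Company:    [Alice           
┃T┃                               
┃ ┗━━━━━━━━━━━━━━━━━━━━━━━━━━━━━━━
┗━━━━━━━━━━━━━━━━━━━━━━━━━━━━━━━━━


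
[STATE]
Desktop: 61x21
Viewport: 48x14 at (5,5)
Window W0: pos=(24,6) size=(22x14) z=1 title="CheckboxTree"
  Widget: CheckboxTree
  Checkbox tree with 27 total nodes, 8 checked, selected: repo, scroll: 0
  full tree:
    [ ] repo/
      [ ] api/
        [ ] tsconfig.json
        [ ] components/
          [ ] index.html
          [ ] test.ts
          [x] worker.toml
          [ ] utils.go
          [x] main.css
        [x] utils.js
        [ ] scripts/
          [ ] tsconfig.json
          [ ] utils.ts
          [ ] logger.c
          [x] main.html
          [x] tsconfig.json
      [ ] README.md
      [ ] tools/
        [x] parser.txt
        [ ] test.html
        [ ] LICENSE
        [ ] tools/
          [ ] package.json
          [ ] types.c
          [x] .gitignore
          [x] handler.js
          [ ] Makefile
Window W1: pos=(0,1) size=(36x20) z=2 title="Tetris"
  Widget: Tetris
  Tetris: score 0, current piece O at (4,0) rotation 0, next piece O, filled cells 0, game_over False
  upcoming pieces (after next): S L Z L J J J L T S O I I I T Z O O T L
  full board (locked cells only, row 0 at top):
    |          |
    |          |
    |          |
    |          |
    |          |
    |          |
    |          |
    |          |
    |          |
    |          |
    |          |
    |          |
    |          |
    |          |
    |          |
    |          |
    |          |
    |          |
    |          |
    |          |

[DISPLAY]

      │▓▓                     ┃                 
      │▓▓                     ┃━━━━━━━━━┓       
      │                       ┃ee       ┃       
      │                       ┃─────────┨       
      │                       ┃         ┃       
      │Score:                 ┃         ┃       
      │0                      ┃config.js┃       
      │                       ┃mponents/┃       
      │                       ┃index.htm┃       
      │                       ┃test.ts  ┃       
      │                       ┃worker.to┃       
      │                       ┃utils.go ┃       
      │                       ┃main.css ┃       
      │                       ┃ils.js   ┃       


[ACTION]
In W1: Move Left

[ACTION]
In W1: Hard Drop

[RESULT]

      │ ░░                    ┃                 
      │░░                     ┃━━━━━━━━━┓       
      │                       ┃ee       ┃       
      │                       ┃─────────┨       
      │                       ┃         ┃       
      │Score:                 ┃         ┃       
      │0                      ┃config.js┃       
      │                       ┃mponents/┃       
      │                       ┃index.htm┃       
      │                       ┃test.ts  ┃       
      │                       ┃worker.to┃       
      │                       ┃utils.go ┃       
      │                       ┃main.css ┃       
▓     │                       ┃ils.js   ┃       


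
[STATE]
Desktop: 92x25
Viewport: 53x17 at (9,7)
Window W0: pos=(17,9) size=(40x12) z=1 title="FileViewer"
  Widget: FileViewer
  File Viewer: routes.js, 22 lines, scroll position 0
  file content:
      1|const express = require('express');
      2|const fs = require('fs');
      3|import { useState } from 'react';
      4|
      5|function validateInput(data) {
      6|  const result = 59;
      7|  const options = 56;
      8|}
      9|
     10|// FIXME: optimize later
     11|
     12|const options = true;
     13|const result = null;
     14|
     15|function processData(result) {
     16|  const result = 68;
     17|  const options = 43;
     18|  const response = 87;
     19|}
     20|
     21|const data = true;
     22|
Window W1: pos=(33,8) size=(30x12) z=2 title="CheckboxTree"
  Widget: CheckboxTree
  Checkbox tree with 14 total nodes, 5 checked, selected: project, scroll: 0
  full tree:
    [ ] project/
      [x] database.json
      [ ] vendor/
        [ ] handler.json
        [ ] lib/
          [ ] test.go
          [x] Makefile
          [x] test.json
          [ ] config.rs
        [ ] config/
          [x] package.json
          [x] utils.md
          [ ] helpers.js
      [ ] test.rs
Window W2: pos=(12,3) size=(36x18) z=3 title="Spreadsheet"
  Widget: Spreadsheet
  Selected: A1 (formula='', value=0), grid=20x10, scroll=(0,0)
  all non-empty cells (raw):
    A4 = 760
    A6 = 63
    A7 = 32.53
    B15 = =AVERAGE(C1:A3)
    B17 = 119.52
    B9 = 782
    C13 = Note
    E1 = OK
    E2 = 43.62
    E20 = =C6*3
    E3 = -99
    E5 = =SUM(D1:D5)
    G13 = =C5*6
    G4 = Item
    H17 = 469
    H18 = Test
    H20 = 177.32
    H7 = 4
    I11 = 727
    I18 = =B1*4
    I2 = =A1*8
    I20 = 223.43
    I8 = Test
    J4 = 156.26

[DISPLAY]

   ┃       A       B       C       D  ┃              
   ┃----------------------------------┃━━━━━━━━━━━━━━
   ┃  1      [0]       0       0      ┃              
   ┃  2        0       0       0      ┃──────────────
   ┃  3        0       0       0      ┃              
   ┃  4      760       0       0      ┃e.json        
   ┃  5        0       0       0      ┃              
   ┃  6       63       0       0      ┃er.json       
   ┃  7    32.53       0       0      ┃              
   ┃  8        0       0       0      ┃t.go          
   ┃  9        0     782       0      ┃efile         
   ┃ 10        0       0       0      ┃t.json        
   ┃ 11        0       0       0      ┃━━━━━━━━━━━━━━
   ┗━━━━━━━━━━━━━━━━━━━━━━━━━━━━━━━━━━┛━━━━━━━━┛     
                                                     
                                                     
                                                     


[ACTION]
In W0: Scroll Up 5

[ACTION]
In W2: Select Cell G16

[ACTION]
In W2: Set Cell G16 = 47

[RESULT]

   ┃       A       B       C       D  ┃              
   ┃----------------------------------┃━━━━━━━━━━━━━━
   ┃  1        0       0       0      ┃              
   ┃  2        0       0       0      ┃──────────────
   ┃  3        0       0       0      ┃              
   ┃  4      760       0       0      ┃e.json        
   ┃  5        0       0       0      ┃              
   ┃  6       63       0       0      ┃er.json       
   ┃  7    32.53       0       0      ┃              
   ┃  8        0       0       0      ┃t.go          
   ┃  9        0     782       0      ┃efile         
   ┃ 10        0       0       0      ┃t.json        
   ┃ 11        0       0       0      ┃━━━━━━━━━━━━━━
   ┗━━━━━━━━━━━━━━━━━━━━━━━━━━━━━━━━━━┛━━━━━━━━┛     
                                                     
                                                     
                                                     


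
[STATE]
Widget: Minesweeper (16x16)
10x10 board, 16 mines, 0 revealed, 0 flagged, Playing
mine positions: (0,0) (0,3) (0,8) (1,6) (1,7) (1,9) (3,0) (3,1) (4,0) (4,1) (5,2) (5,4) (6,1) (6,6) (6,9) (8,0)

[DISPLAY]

■■■■■■■■■■      
■■■■■■■■■■      
■■■■■■■■■■      
■■■■■■■■■■      
■■■■■■■■■■      
■■■■■■■■■■      
■■■■■■■■■■      
■■■■■■■■■■      
■■■■■■■■■■      
■■■■■■■■■■      
                
                
                
                
                
                


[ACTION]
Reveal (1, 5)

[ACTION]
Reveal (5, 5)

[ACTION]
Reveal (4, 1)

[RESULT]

✹■■✹■■■■✹■      
■■■■■1✹✹■✹      
■■■■■■■■■■      
✹✹■■■■■■■■      
✹✹■■■■■■■■      
■■✹■✹2■■■■      
■✹■■■■✹■■✹      
■■■■■■■■■■      
✹■■■■■■■■■      
■■■■■■■■■■      
                
                
                
                
                
                


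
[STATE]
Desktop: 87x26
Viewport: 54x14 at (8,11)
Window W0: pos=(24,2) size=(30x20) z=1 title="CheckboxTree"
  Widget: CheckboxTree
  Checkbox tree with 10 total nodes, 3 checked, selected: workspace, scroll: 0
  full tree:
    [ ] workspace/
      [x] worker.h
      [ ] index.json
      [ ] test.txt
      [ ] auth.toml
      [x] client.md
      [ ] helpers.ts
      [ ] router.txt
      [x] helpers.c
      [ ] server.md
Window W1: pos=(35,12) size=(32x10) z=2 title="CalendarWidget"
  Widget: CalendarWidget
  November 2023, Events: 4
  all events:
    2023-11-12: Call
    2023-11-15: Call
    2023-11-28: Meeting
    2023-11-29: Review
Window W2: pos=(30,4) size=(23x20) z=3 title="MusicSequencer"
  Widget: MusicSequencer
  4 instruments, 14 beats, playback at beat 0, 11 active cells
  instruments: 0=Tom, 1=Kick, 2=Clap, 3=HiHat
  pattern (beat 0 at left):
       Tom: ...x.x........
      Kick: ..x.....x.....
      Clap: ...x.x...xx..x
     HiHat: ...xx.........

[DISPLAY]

                ┃   [ ┃ HiHat···██········· ┃┃        
                ┃   [ ┃                     ┃━━━━━━━━━
                ┃   [x┃                     ┃         
                ┃   [ ┃                     ┃─────────
                ┃     ┃                     ┃2023     
                ┃     ┃                     ┃ Su      
                ┃     ┃                     ┃  5      
                ┃     ┃                     ┃ 12*     
                ┃     ┃                     ┃8 19     
                ┃     ┃                     ┃ 26      
                ┗━━━━━┃                     ┃━━━━━━━━━
                      ┃                     ┃         
                      ┗━━━━━━━━━━━━━━━━━━━━━┛         
                                                      


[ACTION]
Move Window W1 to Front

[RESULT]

                ┃   [ ┃ HiHat···██········· ┃┃        
                ┃   [ ┃    ┏━━━━━━━━━━━━━━━━━━━━━━━━━━
                ┃   [x┃    ┃ CalendarWidget           
                ┃   [ ┃    ┠──────────────────────────
                ┃     ┃    ┃        November 2023     
                ┃     ┃    ┃Mo Tu We Th Fr Sa Su      
                ┃     ┃    ┃       1  2  3  4  5      
                ┃     ┃    ┃ 6  7  8  9 10 11 12*     
                ┃     ┃    ┃13 14 15* 16 17 18 19     
                ┃     ┃    ┃20 21 22 23 24 25 26      
                ┗━━━━━┃    ┗━━━━━━━━━━━━━━━━━━━━━━━━━━
                      ┃                     ┃         
                      ┗━━━━━━━━━━━━━━━━━━━━━┛         
                                                      


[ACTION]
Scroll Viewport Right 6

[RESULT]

          ┃   [ ┃ HiHat···██········· ┃┃              
          ┃   [ ┃    ┏━━━━━━━━━━━━━━━━━━━━━━━━━━━━━━┓ 
          ┃   [x┃    ┃ CalendarWidget               ┃ 
          ┃   [ ┃    ┠──────────────────────────────┨ 
          ┃     ┃    ┃        November 2023         ┃ 
          ┃     ┃    ┃Mo Tu We Th Fr Sa Su          ┃ 
          ┃     ┃    ┃       1  2  3  4  5          ┃ 
          ┃     ┃    ┃ 6  7  8  9 10 11 12*         ┃ 
          ┃     ┃    ┃13 14 15* 16 17 18 19         ┃ 
          ┃     ┃    ┃20 21 22 23 24 25 26          ┃ 
          ┗━━━━━┃    ┗━━━━━━━━━━━━━━━━━━━━━━━━━━━━━━┛ 
                ┃                     ┃               
                ┗━━━━━━━━━━━━━━━━━━━━━┛               
                                                      


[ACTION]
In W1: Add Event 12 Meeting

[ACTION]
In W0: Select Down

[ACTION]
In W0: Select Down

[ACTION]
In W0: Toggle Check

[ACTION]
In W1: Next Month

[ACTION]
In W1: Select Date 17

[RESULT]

          ┃   [ ┃ HiHat···██········· ┃┃              
          ┃   [ ┃    ┏━━━━━━━━━━━━━━━━━━━━━━━━━━━━━━┓ 
          ┃   [x┃    ┃ CalendarWidget               ┃ 
          ┃   [ ┃    ┠──────────────────────────────┨ 
          ┃     ┃    ┃        December 2023         ┃ 
          ┃     ┃    ┃Mo Tu We Th Fr Sa Su          ┃ 
          ┃     ┃    ┃             1  2  3          ┃ 
          ┃     ┃    ┃ 4  5  6  7  8  9 10          ┃ 
          ┃     ┃    ┃11 12 13 14 15 16 [17]        ┃ 
          ┃     ┃    ┃18 19 20 21 22 23 24          ┃ 
          ┗━━━━━┃    ┗━━━━━━━━━━━━━━━━━━━━━━━━━━━━━━┛ 
                ┃                     ┃               
                ┗━━━━━━━━━━━━━━━━━━━━━┛               
                                                      


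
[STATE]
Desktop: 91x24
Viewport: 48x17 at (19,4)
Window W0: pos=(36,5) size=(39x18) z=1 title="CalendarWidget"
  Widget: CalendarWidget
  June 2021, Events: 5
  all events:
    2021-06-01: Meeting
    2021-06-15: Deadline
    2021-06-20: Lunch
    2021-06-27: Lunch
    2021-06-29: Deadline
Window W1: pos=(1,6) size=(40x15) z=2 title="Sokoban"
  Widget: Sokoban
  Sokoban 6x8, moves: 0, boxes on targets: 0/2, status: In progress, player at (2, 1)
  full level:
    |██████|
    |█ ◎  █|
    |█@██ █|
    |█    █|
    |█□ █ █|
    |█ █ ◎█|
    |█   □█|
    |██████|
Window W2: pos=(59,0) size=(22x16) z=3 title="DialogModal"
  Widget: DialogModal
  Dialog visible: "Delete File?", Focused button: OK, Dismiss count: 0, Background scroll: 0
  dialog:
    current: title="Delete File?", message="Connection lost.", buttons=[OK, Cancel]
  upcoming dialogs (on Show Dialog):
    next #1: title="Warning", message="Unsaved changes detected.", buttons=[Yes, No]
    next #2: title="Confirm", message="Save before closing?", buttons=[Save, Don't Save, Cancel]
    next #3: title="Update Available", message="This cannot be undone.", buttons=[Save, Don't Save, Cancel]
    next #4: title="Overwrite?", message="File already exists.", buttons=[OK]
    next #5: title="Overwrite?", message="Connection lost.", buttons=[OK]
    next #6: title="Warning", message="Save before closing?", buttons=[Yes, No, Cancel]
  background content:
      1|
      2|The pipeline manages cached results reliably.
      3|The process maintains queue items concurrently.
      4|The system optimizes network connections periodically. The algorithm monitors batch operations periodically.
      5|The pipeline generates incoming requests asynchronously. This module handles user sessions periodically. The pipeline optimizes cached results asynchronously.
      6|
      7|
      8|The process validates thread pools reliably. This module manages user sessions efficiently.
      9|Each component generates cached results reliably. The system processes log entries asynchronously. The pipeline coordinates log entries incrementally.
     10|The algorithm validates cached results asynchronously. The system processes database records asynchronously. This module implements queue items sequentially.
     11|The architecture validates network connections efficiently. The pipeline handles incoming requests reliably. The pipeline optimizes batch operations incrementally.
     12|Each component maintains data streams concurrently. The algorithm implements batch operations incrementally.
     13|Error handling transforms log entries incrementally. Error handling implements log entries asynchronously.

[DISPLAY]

                                        ┃The pip
                 ┏━━━━━━━━━━━━━━━━━━━━━━┃The pro
━━━━━━━━━━━━━━━━━━━━━┓endarWidget       ┃Th┌────
                     ┃──────────────────┃Th│ Del
─────────────────────┨          June 202┃  │Conn
                     ┃u We Th Fr Sa Su  ┃  │[OK]
                     ┃1*  2  3  4  5  6 ┃Th└────
                     ┃8  9 10 11 12 13  ┃Each co
                     ┃5* 16 17 18 19 20*┃The alg
                     ┃2 23 24 25 26 27* ┃The arc
                     ┃9* 30             ┃Each co
                     ┃                  ┗━━━━━━━
                     ┃                          
                     ┃                          
                     ┃                          
                     ┃                          
━━━━━━━━━━━━━━━━━━━━━┛                          


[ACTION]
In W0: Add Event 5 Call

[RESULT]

                                        ┃The pip
                 ┏━━━━━━━━━━━━━━━━━━━━━━┃The pro
━━━━━━━━━━━━━━━━━━━━━┓endarWidget       ┃Th┌────
                     ┃──────────────────┃Th│ Del
─────────────────────┨          June 202┃  │Conn
                     ┃u We Th Fr Sa Su  ┃  │[OK]
                     ┃1*  2  3  4  5*  6┃Th└────
                     ┃8  9 10 11 12 13  ┃Each co
                     ┃5* 16 17 18 19 20*┃The alg
                     ┃2 23 24 25 26 27* ┃The arc
                     ┃9* 30             ┃Each co
                     ┃                  ┗━━━━━━━
                     ┃                          
                     ┃                          
                     ┃                          
                     ┃                          
━━━━━━━━━━━━━━━━━━━━━┛                          


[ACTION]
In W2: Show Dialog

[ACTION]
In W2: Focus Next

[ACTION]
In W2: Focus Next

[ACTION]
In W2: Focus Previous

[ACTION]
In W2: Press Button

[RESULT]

                                        ┃The pip
                 ┏━━━━━━━━━━━━━━━━━━━━━━┃The pro
━━━━━━━━━━━━━━━━━━━━━┓endarWidget       ┃The sys
                     ┃──────────────────┃The pip
─────────────────────┨          June 202┃       
                     ┃u We Th Fr Sa Su  ┃       
                     ┃1*  2  3  4  5*  6┃The pro
                     ┃8  9 10 11 12 13  ┃Each co
                     ┃5* 16 17 18 19 20*┃The alg
                     ┃2 23 24 25 26 27* ┃The arc
                     ┃9* 30             ┃Each co
                     ┃                  ┗━━━━━━━
                     ┃                          
                     ┃                          
                     ┃                          
                     ┃                          
━━━━━━━━━━━━━━━━━━━━━┛                          


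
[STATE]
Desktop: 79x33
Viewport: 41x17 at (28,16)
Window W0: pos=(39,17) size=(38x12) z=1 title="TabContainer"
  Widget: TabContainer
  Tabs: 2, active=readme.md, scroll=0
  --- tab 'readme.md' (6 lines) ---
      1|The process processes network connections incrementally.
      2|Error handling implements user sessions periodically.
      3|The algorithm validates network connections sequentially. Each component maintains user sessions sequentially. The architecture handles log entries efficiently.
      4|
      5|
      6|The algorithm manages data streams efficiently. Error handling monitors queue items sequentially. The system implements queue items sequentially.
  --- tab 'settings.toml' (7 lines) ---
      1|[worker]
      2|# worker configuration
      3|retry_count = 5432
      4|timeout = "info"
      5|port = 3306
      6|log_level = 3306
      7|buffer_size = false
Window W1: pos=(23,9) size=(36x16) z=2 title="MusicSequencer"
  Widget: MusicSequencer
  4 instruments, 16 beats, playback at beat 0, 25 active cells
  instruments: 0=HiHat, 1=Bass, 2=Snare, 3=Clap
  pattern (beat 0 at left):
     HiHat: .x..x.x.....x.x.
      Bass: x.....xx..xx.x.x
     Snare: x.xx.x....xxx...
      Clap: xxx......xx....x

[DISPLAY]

ap███······██····█            ┃          
                              ┃━━━━━━━━━━
                              ┃          
                              ┃──────────
                              ┃gs.toml   
                              ┃──────────
                              ┃es network
                              ┃ements use
━━━━━━━━━━━━━━━━━━━━━━━━━━━━━━┛ates netwo
           ┃                             
           ┃                             
           ┃The algorithm manages data st
           ┗━━━━━━━━━━━━━━━━━━━━━━━━━━━━━
                                         
                                         
                                         
                                         


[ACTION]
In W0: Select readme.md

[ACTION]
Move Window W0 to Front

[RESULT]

ap███······██····█            ┃          
           ┏━━━━━━━━━━━━━━━━━━━━━━━━━━━━━
           ┃ TabContainer                
           ┠─────────────────────────────
           ┃[readme.md]│ settings.toml   
           ┃─────────────────────────────
           ┃The process processes network
           ┃Error handling implements use
━━━━━━━━━━━┃The algorithm validates netwo
           ┃                             
           ┃                             
           ┃The algorithm manages data st
           ┗━━━━━━━━━━━━━━━━━━━━━━━━━━━━━
                                         
                                         
                                         
                                         


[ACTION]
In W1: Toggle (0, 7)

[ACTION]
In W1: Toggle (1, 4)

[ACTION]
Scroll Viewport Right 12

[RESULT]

·██····█            ┃                    
 ┏━━━━━━━━━━━━━━━━━━━━━━━━━━━━━━━━━━━━┓  
 ┃ TabContainer                       ┃  
 ┠────────────────────────────────────┨  
 ┃[readme.md]│ settings.toml          ┃  
 ┃────────────────────────────────────┃  
 ┃The process processes network connec┃  
 ┃Error handling implements user sessi┃  
━┃The algorithm validates network conn┃  
 ┃                                    ┃  
 ┃                                    ┃  
 ┃The algorithm manages data streams e┃  
 ┗━━━━━━━━━━━━━━━━━━━━━━━━━━━━━━━━━━━━┛  
                                         
                                         
                                         
                                         


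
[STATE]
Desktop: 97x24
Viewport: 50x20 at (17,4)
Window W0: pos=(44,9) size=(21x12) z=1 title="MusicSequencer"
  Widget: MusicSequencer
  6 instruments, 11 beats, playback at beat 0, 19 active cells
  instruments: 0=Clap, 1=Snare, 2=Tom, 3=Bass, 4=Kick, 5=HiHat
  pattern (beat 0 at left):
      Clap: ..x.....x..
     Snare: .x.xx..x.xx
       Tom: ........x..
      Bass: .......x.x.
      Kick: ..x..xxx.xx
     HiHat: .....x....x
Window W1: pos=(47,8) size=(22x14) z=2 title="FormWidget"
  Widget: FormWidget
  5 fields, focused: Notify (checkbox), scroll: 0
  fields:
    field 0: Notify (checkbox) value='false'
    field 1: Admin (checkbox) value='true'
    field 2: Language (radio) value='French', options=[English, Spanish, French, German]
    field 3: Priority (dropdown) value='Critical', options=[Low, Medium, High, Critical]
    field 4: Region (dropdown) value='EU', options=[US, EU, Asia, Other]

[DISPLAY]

                                                  
                                                  
                                                  
                                                  
                              ┏━━━━━━━━━━━━━━━━━━━
                           ┏━━┃ FormWidget        
                           ┃ M┠───────────────────
                           ┠──┃> Notify:     [ ]  
                           ┃  ┃  Admin:      [x]  
                           ┃  ┃  Language:   ( ) E
                           ┃ S┃  Priority:   [Cri▼
                           ┃  ┃  Region:     [EU ▼
                           ┃  ┃                   
                           ┃  ┃                   
                           ┃ H┃                   
                           ┃  ┃                   
                           ┗━━┃                   
                              ┗━━━━━━━━━━━━━━━━━━━
                                                  
                                                  


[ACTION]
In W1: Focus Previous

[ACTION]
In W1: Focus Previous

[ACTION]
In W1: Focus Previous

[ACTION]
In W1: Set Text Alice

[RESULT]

                                                  
                                                  
                                                  
                                                  
                              ┏━━━━━━━━━━━━━━━━━━━
                           ┏━━┃ FormWidget        
                           ┃ M┠───────────────────
                           ┠──┃  Notify:     [ ]  
                           ┃  ┃  Admin:      [x]  
                           ┃  ┃> Language:   ( ) E
                           ┃ S┃  Priority:   [Cri▼
                           ┃  ┃  Region:     [EU ▼
                           ┃  ┃                   
                           ┃  ┃                   
                           ┃ H┃                   
                           ┃  ┃                   
                           ┗━━┃                   
                              ┗━━━━━━━━━━━━━━━━━━━
                                                  
                                                  


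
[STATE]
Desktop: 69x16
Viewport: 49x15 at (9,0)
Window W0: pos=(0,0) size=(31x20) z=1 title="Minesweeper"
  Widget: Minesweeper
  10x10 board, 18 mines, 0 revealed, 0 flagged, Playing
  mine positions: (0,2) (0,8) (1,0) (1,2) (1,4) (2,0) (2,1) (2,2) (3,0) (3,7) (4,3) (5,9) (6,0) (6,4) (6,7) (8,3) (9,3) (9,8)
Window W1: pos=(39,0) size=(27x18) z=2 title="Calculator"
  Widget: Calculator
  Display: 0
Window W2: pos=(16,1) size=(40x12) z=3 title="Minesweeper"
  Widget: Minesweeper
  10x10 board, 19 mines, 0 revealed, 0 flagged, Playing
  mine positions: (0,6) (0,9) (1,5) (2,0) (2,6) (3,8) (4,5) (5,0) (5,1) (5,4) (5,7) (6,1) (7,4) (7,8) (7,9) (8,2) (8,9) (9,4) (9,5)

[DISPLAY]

━━━━━━━━━━━━━━━━━━━━━┓        ┏━━━━━━━━━━━━━━━━━━
eper   ┏━━━━━━━━━━━━━━━━━━━━━━━━━━━━━━━━━━━━━━┓  
───────┃ Minesweeper                          ┃──
■■     ┠──────────────────────────────────────┨  
■■     ┃■■■■■■■■■■                            ┃┐ 
■■     ┃■■■■■■■■■■                            ┃│ 
■■     ┃■■■■■■■■■■                            ┃┤ 
■■     ┃■■■■■■■■■■                            ┃│ 
■■     ┃■■■■■■■■■■                            ┃┤ 
■■     ┃■■■■■■■■■■                            ┃│ 
■■     ┃■■■■■■■■■■                            ┃┤ 
■■     ┃■■■■■■■■■■                            ┃│ 
■■     ┗━━━━━━━━━━━━━━━━━━━━━━━━━━━━━━━━━━━━━━┛┤ 
                     ┃        ┃│ C │ MC│ MR│ M+│ 
                     ┃        ┃└───┴───┴───┴───┘ 


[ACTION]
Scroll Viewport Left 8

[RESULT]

━━━━━━━━━━━━━━━━━━━━━━━━━━━━━┓        ┏━━━━━━━━━━
 Minesweeper   ┏━━━━━━━━━━━━━━━━━━━━━━━━━━━━━━━━━
───────────────┃ Minesweeper                     
■■■■■■■■■■     ┠─────────────────────────────────
■■■■■■■■■■     ┃■■■■■■■■■■                       
■■■■■■■■■■     ┃■■■■■■■■■■                       
■■■■■■■■■■     ┃■■■■■■■■■■                       
■■■■■■■■■■     ┃■■■■■■■■■■                       
■■■■■■■■■■     ┃■■■■■■■■■■                       
■■■■■■■■■■     ┃■■■■■■■■■■                       
■■■■■■■■■■     ┃■■■■■■■■■■                       
■■■■■■■■■■     ┃■■■■■■■■■■                       
■■■■■■■■■■     ┗━━━━━━━━━━━━━━━━━━━━━━━━━━━━━━━━━
                             ┃        ┃│ C │ MC│ 
                             ┃        ┃└───┴───┴─


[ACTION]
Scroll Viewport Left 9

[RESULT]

┏━━━━━━━━━━━━━━━━━━━━━━━━━━━━━┓        ┏━━━━━━━━━
┃ Minesweeper   ┏━━━━━━━━━━━━━━━━━━━━━━━━━━━━━━━━
┠───────────────┃ Minesweeper                    
┃■■■■■■■■■■     ┠────────────────────────────────
┃■■■■■■■■■■     ┃■■■■■■■■■■                      
┃■■■■■■■■■■     ┃■■■■■■■■■■                      
┃■■■■■■■■■■     ┃■■■■■■■■■■                      
┃■■■■■■■■■■     ┃■■■■■■■■■■                      
┃■■■■■■■■■■     ┃■■■■■■■■■■                      
┃■■■■■■■■■■     ┃■■■■■■■■■■                      
┃■■■■■■■■■■     ┃■■■■■■■■■■                      
┃■■■■■■■■■■     ┃■■■■■■■■■■                      
┃■■■■■■■■■■     ┗━━━━━━━━━━━━━━━━━━━━━━━━━━━━━━━━
┃                             ┃        ┃│ C │ MC│
┃                             ┃        ┃└───┴───┴


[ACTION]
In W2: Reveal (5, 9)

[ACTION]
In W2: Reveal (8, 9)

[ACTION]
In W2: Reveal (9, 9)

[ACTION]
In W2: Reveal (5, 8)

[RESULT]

┏━━━━━━━━━━━━━━━━━━━━━━━━━━━━━┓        ┏━━━━━━━━━
┃ Minesweeper   ┏━━━━━━━━━━━━━━━━━━━━━━━━━━━━━━━━
┠───────────────┃ Minesweeper                    
┃■■■■■■■■■■     ┠────────────────────────────────
┃■■■■■■■■■■     ┃■■■■■■✹■■✹                      
┃■■■■■■■■■■     ┃■■■■■✹■■■■                      
┃■■■■■■■■■■     ┃✹■■■■■✹■■■                      
┃■■■■■■■■■■     ┃■■■■■■■■✹■                      
┃■■■■■■■■■■     ┃■■■■■✹■■21                      
┃■■■■■■■■■■     ┃✹✹■■✹■■✹1                       
┃■■■■■■■■■■     ┃■✹■■■■■■32                      
┃■■■■■■■■■■     ┃■■■■✹■■■✹✹                      
┃■■■■■■■■■■     ┗━━━━━━━━━━━━━━━━━━━━━━━━━━━━━━━━
┃                             ┃        ┃│ C │ MC│
┃                             ┃        ┃└───┴───┴
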